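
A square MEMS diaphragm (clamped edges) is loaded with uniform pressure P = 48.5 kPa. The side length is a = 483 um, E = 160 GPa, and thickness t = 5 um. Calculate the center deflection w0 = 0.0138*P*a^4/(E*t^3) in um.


Step 1: Convert pressure to compatible units (E is in GPa, so P in GPa).
P = 48.5 kPa = 48.5e-6 GPa
Step 2: Compute numerator: 0.0138 * P * a^4.
a^4 = 483^4 = 54423757521
numerator = 0.0138 * 48.5e-6 * 54423757521 = 3.642582e+04
Step 3: Compute denominator: E * t^3 = 160 * 5^3 = 20000
Step 4: w0 = numerator / denominator = 3.642582e+04 / 20000 = 1.8213 um


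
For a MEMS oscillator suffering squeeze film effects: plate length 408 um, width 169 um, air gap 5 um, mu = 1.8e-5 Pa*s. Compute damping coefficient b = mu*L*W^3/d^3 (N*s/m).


Step 1: Convert to SI.
L = 408e-6 m, W = 169e-6 m, d = 5e-6 m
Step 2: W^3 = (169e-6)^3 = 4.83e-12 m^3
Step 3: d^3 = (5e-6)^3 = 1.25e-16 m^3
Step 4: b = 1.8e-5 * 408e-6 * 4.83e-12 / 1.25e-16
b = 2.84e-04 N*s/m


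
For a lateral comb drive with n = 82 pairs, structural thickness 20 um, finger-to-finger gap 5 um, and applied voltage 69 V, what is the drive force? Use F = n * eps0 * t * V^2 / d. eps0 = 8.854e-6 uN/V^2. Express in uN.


Step 1: Parameters: n=82, eps0=8.854e-6 uN/V^2, t=20 um, V=69 V, d=5 um
Step 2: V^2 = 4761
Step 3: F = 82 * 8.854e-6 * 20 * 4761 / 5
F = 13.826 uN


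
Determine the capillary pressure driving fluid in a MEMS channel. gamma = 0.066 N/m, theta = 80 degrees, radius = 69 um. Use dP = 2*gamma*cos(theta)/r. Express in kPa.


Step 1: cos(80 deg) = 0.1736
Step 2: Convert r to m: r = 69e-6 m
Step 3: dP = 2 * 0.066 * 0.1736 / 69e-6 = 332.1 Pa
Step 4: Convert Pa to kPa (divide by 1000).
dP = 0.33 kPa


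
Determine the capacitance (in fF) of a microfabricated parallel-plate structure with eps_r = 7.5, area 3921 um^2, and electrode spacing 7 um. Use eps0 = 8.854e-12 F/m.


Step 1: Convert area to m^2: A = 3921e-12 m^2
Step 2: Convert gap to m: d = 7e-6 m
Step 3: C = eps0 * eps_r * A / d
C = 8.854e-12 * 7.5 * 3921e-12 / 7e-6
Step 4: Convert to fF (multiply by 1e15).
C = 37.2 fF


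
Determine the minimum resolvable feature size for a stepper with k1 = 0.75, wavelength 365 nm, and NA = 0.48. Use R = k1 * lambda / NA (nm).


Step 1: Identify values: k1 = 0.75, lambda = 365 nm, NA = 0.48
Step 2: R = k1 * lambda / NA
R = 0.75 * 365 / 0.48
R = 570.3 nm


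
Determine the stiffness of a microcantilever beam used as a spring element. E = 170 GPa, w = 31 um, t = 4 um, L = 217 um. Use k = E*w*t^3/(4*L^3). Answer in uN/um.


Step 1: Convert E to consistent units (1 GPa = 1000 uN/um^2).
E = 170 GPa = 170000 uN/um^2
Step 2: Compute t^3 = 4^3 = 64
Step 3: Compute L^3 = 217^3 = 10218313
Step 4: k = 170000 * 31 * 64 / (4 * 10218313)
k = 8.2519 uN/um


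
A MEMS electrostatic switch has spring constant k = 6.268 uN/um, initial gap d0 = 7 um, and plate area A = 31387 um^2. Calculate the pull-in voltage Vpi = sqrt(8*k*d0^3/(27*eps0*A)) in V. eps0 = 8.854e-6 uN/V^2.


Step 1: Compute numerator: 8 * k * d0^3 = 8 * 6.268 * 7^3 = 17199.392
Step 2: Compute denominator: 27 * eps0 * A = 27 * 8.854e-6 * 31387 = 7.503313
Step 3: Vpi = sqrt(17199.392 / 7.503313)
Vpi = 47.88 V


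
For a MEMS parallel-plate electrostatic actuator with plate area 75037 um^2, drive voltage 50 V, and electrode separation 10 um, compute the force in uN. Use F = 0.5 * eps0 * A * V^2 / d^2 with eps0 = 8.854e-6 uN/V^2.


Step 1: Identify parameters.
eps0 = 8.854e-6 uN/V^2, A = 75037 um^2, V = 50 V, d = 10 um
Step 2: Compute V^2 = 50^2 = 2500
Step 3: Compute d^2 = 10^2 = 100
Step 4: F = 0.5 * 8.854e-6 * 75037 * 2500 / 100
F = 8.305 uN


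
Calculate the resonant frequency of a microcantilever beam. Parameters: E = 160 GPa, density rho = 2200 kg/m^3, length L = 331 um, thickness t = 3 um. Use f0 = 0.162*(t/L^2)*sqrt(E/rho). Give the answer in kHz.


Step 1: Convert units to SI.
t_SI = 3e-6 m, L_SI = 331e-6 m
Step 2: Calculate sqrt(E/rho).
sqrt(160e9 / 2200) = 8528.03 m/s
Step 3: Compute f0.
f0 = 0.162 * 3e-6 / (331e-6)^2 * 8528.03 = 37829.4 Hz = 37.83 kHz


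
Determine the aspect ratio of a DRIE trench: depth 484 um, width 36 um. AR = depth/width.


Step 1: AR = depth / width
Step 2: AR = 484 / 36
AR = 13.4


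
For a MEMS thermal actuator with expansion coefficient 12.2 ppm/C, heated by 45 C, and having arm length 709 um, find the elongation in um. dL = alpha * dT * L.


Step 1: Convert CTE: alpha = 12.2 ppm/C = 12.2e-6 /C
Step 2: dL = 12.2e-6 * 45 * 709
dL = 0.3892 um


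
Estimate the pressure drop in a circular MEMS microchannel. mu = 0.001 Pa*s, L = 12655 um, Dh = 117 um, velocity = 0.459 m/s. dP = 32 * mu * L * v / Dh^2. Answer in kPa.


Step 1: Convert to SI: L = 12655e-6 m, Dh = 117e-6 m
Step 2: dP = 32 * 0.001 * 12655e-6 * 0.459 / (117e-6)^2
Step 3: dP = 13578.54 Pa
Step 4: Convert to kPa: dP = 13.58 kPa


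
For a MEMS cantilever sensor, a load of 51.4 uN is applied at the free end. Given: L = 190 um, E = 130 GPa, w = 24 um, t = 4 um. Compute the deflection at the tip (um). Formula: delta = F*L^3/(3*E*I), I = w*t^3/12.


Step 1: Calculate the second moment of area.
I = w * t^3 / 12 = 24 * 4^3 / 12 = 128.0 um^4
Step 2: Convert E to consistent units (1 GPa = 1000 uN/um^2).
E = 130 GPa = 130000 uN/um^2
Step 3: Calculate tip deflection.
delta = F * L^3 / (3 * E * I)
delta = 51.4 * 190^3 / (3 * 130000 * 128.0)
delta = 7.0624 um


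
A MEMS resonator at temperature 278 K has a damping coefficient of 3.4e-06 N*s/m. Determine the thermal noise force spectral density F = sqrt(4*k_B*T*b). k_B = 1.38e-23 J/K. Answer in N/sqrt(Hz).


Step 1: Compute 4 * k_B * T * b
= 4 * 1.38e-23 * 278 * 3.4e-06
= 5.2175e-26 N^2/Hz
Step 2: F_noise = sqrt(5.2175e-26)
F_noise = 2.28e-13 N/sqrt(Hz)


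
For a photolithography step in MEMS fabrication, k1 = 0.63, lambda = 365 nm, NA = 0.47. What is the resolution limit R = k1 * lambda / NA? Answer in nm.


Step 1: Identify values: k1 = 0.63, lambda = 365 nm, NA = 0.47
Step 2: R = k1 * lambda / NA
R = 0.63 * 365 / 0.47
R = 489.3 nm


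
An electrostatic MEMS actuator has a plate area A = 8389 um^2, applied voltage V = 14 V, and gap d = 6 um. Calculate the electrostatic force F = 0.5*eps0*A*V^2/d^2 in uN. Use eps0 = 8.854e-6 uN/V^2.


Step 1: Identify parameters.
eps0 = 8.854e-6 uN/V^2, A = 8389 um^2, V = 14 V, d = 6 um
Step 2: Compute V^2 = 14^2 = 196
Step 3: Compute d^2 = 6^2 = 36
Step 4: F = 0.5 * 8.854e-6 * 8389 * 196 / 36
F = 0.202 uN


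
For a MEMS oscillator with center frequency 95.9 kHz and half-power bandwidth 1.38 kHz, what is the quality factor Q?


Step 1: Q = f0 / bandwidth
Step 2: Q = 95.9 / 1.38
Q = 69.5


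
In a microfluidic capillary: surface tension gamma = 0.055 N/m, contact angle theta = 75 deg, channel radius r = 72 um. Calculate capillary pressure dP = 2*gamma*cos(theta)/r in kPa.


Step 1: cos(75 deg) = 0.2588
Step 2: Convert r to m: r = 72e-6 m
Step 3: dP = 2 * 0.055 * 0.2588 / 72e-6 = 395.4 Pa
Step 4: Convert Pa to kPa (divide by 1000).
dP = 0.4 kPa


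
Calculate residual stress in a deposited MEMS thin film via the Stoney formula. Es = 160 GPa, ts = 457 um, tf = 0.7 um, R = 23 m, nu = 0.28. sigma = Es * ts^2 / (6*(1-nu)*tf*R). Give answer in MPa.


Step 1: Compute numerator: Es * ts^2 = 160 * 457^2 = 33415840 (GPa*um^2)
Step 2: Compute denominator (R in um): 6*(1-nu)*tf*R = 6*0.72*0.7*23e6 = 69552000.0 (um^2)
Step 3: sigma (GPa) = 33415840 / 69552000.0 = 4.80444e-01 GPa
Step 4: Convert to MPa (x1000): sigma = 480.4 MPa


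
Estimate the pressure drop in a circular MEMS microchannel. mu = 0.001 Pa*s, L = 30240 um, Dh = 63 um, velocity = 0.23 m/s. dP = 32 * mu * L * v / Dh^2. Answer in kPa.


Step 1: Convert to SI: L = 30240e-6 m, Dh = 63e-6 m
Step 2: dP = 32 * 0.001 * 30240e-6 * 0.23 / (63e-6)^2
Step 3: dP = 56076.19 Pa
Step 4: Convert to kPa: dP = 56.08 kPa


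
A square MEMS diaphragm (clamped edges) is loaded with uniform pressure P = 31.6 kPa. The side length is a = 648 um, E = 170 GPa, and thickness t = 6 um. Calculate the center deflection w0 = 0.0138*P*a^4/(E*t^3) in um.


Step 1: Convert pressure to compatible units (E is in GPa, so P in GPa).
P = 31.6 kPa = 31.6e-6 GPa
Step 2: Compute numerator: 0.0138 * P * a^4.
a^4 = 648^4 = 176319369216
numerator = 0.0138 * 31.6e-6 * 176319369216 = 7.688935e+04
Step 3: Compute denominator: E * t^3 = 170 * 6^3 = 36720
Step 4: w0 = numerator / denominator = 7.688935e+04 / 36720 = 2.0939 um


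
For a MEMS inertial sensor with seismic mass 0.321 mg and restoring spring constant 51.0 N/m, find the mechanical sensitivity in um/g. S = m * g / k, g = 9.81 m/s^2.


Step 1: Convert mass: m = 0.321 mg = 3.21e-07 kg
Step 2: S = m * g / k = 3.21e-07 * 9.81 / 51.0
Step 3: S = 6.17e-08 m/g
Step 4: Convert to um/g: S = 0.062 um/g


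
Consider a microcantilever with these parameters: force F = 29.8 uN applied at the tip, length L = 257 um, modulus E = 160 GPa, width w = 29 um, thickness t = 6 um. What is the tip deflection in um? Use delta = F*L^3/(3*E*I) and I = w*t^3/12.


Step 1: Calculate the second moment of area.
I = w * t^3 / 12 = 29 * 6^3 / 12 = 522.0 um^4
Step 2: Convert E to consistent units (1 GPa = 1000 uN/um^2).
E = 160 GPa = 160000 uN/um^2
Step 3: Calculate tip deflection.
delta = F * L^3 / (3 * E * I)
delta = 29.8 * 257^3 / (3 * 160000 * 522.0)
delta = 2.0188 um


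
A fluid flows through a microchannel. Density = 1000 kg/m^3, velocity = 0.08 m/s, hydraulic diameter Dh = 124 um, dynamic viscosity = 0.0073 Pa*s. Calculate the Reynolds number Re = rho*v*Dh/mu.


Step 1: Convert Dh to meters: Dh = 124e-6 m
Step 2: Re = rho * v * Dh / mu
Re = 1000 * 0.08 * 124e-6 / 0.0073
Re = 1.359


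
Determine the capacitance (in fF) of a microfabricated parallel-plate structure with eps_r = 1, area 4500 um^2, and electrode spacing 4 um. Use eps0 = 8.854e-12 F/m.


Step 1: Convert area to m^2: A = 4500e-12 m^2
Step 2: Convert gap to m: d = 4e-6 m
Step 3: C = eps0 * eps_r * A / d
C = 8.854e-12 * 1 * 4500e-12 / 4e-6
Step 4: Convert to fF (multiply by 1e15).
C = 9.96 fF


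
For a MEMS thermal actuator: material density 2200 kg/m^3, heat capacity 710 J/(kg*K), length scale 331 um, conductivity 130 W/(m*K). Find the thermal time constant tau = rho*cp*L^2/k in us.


Step 1: Convert L to m: L = 331e-6 m
Step 2: L^2 = (331e-6)^2 = 1.09561e-07 m^2
Step 3: tau = 2200 * 710 * 1.09561e-07 / 130 = 1.31641755e-03 s
Step 4: Convert to microseconds (multiply by 1e6).
tau = 1316.418 us


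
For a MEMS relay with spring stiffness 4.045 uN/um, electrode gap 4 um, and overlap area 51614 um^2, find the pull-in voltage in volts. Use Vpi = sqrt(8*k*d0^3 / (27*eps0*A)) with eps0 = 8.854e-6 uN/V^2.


Step 1: Compute numerator: 8 * k * d0^3 = 8 * 4.045 * 4^3 = 2071.04
Step 2: Compute denominator: 27 * eps0 * A = 27 * 8.854e-6 * 51614 = 12.33874
Step 3: Vpi = sqrt(2071.04 / 12.33874)
Vpi = 12.96 V


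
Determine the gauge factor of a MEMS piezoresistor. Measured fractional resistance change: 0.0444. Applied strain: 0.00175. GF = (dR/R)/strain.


Step 1: Identify values.
dR/R = 0.0444, strain = 0.00175
Step 2: GF = (dR/R) / strain = 0.0444 / 0.00175
GF = 25.4


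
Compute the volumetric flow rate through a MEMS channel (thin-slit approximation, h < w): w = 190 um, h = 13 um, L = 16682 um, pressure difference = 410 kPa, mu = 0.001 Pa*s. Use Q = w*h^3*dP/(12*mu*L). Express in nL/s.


Step 1: Convert all dimensions to SI (meters).
w = 190e-6 m, h = 13e-6 m, L = 16682e-6 m, dP = 410e3 Pa
Step 2: Q = w * h^3 * dP / (12 * mu * L)
Q = 190e-6 * (13e-6)^3 * 410e3 / (12 * 0.001 * 16682e-6) = 8.5494495e-10 m^3/s
Step 3: Convert Q from m^3/s to nL/s (1 m^3 = 1e12 nL, so multiply by 1e12).
Q = 854.945 nL/s


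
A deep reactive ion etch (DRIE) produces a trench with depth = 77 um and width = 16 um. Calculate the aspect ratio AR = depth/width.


Step 1: AR = depth / width
Step 2: AR = 77 / 16
AR = 4.8


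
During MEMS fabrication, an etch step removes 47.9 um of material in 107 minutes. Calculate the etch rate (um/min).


Step 1: Etch rate = depth / time
Step 2: rate = 47.9 / 107
rate = 0.448 um/min


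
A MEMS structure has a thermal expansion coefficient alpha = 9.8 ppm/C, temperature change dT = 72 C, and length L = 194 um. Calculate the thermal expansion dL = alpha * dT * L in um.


Step 1: Convert CTE: alpha = 9.8 ppm/C = 9.8e-6 /C
Step 2: dL = 9.8e-6 * 72 * 194
dL = 0.1369 um


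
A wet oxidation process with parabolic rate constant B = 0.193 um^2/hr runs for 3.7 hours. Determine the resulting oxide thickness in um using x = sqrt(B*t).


Step 1: Compute B*t = 0.193 * 3.7 = 0.7141
Step 2: x = sqrt(0.7141)
x = 0.845 um


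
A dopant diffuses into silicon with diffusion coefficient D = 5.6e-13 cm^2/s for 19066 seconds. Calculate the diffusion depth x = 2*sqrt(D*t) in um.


Step 1: Compute D*t = 5.6e-13 * 19066 = 1.067696e-08 cm^2
Step 2: sqrt(D*t) = 1.03329e-04 cm
Step 3: x = 2 * 1.03329e-04 cm = 2.06658e-04 cm
Step 4: Convert to um (1 cm = 1e4 um): x = 2.067 um


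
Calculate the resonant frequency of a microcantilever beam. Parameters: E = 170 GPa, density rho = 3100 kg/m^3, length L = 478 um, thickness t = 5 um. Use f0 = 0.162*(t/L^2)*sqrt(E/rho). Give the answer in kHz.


Step 1: Convert units to SI.
t_SI = 5e-6 m, L_SI = 478e-6 m
Step 2: Calculate sqrt(E/rho).
sqrt(170e9 / 3100) = 7405.32 m/s
Step 3: Compute f0.
f0 = 0.162 * 5e-6 / (478e-6)^2 * 7405.32 = 26252.6 Hz = 26.25 kHz


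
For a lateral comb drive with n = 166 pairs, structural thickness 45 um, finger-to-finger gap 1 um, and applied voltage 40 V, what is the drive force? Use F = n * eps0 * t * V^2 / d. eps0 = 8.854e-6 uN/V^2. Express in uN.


Step 1: Parameters: n=166, eps0=8.854e-6 uN/V^2, t=45 um, V=40 V, d=1 um
Step 2: V^2 = 1600
Step 3: F = 166 * 8.854e-6 * 45 * 1600 / 1
F = 105.823 uN


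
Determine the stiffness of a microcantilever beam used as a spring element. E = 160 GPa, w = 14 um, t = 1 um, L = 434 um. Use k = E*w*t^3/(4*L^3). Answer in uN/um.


Step 1: Convert E to consistent units (1 GPa = 1000 uN/um^2).
E = 160 GPa = 160000 uN/um^2
Step 2: Compute t^3 = 1^3 = 1
Step 3: Compute L^3 = 434^3 = 81746504
Step 4: k = 160000 * 14 * 1 / (4 * 81746504)
k = 0.0069 uN/um


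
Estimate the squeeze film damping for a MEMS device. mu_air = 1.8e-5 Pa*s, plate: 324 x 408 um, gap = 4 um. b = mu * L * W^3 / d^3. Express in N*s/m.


Step 1: Convert to SI.
L = 324e-6 m, W = 408e-6 m, d = 4e-6 m
Step 2: W^3 = (408e-6)^3 = 6.79e-11 m^3
Step 3: d^3 = (4e-6)^3 = 6.40e-17 m^3
Step 4: b = 1.8e-5 * 324e-6 * 6.79e-11 / 6.40e-17
b = 6.19e-03 N*s/m


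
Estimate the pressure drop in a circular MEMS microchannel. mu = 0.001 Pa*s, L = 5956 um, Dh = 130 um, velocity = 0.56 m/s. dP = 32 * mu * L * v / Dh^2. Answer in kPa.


Step 1: Convert to SI: L = 5956e-6 m, Dh = 130e-6 m
Step 2: dP = 32 * 0.001 * 5956e-6 * 0.56 / (130e-6)^2
Step 3: dP = 6315.47 Pa
Step 4: Convert to kPa: dP = 6.32 kPa


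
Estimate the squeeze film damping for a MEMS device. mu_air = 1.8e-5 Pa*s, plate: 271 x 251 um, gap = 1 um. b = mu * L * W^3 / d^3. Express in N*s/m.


Step 1: Convert to SI.
L = 271e-6 m, W = 251e-6 m, d = 1e-6 m
Step 2: W^3 = (251e-6)^3 = 1.58e-11 m^3
Step 3: d^3 = (1e-6)^3 = 1.00e-18 m^3
Step 4: b = 1.8e-5 * 271e-6 * 1.58e-11 / 1.00e-18
b = 7.71e-02 N*s/m


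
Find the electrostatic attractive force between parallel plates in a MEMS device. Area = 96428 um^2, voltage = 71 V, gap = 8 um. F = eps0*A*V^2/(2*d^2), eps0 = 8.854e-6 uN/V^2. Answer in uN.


Step 1: Identify parameters.
eps0 = 8.854e-6 uN/V^2, A = 96428 um^2, V = 71 V, d = 8 um
Step 2: Compute V^2 = 71^2 = 5041
Step 3: Compute d^2 = 8^2 = 64
Step 4: F = 0.5 * 8.854e-6 * 96428 * 5041 / 64
F = 33.624 uN


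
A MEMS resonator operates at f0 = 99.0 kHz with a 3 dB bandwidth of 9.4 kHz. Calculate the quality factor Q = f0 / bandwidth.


Step 1: Q = f0 / bandwidth
Step 2: Q = 99.0 / 9.4
Q = 10.5


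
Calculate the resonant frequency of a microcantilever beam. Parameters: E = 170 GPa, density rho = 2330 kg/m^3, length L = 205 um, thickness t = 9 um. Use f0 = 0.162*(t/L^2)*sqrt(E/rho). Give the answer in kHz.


Step 1: Convert units to SI.
t_SI = 9e-6 m, L_SI = 205e-6 m
Step 2: Calculate sqrt(E/rho).
sqrt(170e9 / 2330) = 8541.74 m/s
Step 3: Compute f0.
f0 = 0.162 * 9e-6 / (205e-6)^2 * 8541.74 = 296344.0 Hz = 296.34 kHz


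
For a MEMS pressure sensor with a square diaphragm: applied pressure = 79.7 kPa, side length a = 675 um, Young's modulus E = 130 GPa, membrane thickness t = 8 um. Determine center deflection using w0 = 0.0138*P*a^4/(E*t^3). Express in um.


Step 1: Convert pressure to compatible units (E is in GPa, so P in GPa).
P = 79.7 kPa = 79.7e-6 GPa
Step 2: Compute numerator: 0.0138 * P * a^4.
a^4 = 675^4 = 207594140625
numerator = 0.0138 * 79.7e-6 * 207594140625 = 2.283245e+05
Step 3: Compute denominator: E * t^3 = 130 * 8^3 = 66560
Step 4: w0 = numerator / denominator = 2.283245e+05 / 66560 = 3.4304 um


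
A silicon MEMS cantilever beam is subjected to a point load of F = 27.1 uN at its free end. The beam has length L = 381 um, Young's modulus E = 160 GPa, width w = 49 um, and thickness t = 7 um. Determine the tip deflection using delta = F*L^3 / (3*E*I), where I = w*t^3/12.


Step 1: Calculate the second moment of area.
I = w * t^3 / 12 = 49 * 7^3 / 12 = 1400.5833 um^4
Step 2: Convert E to consistent units (1 GPa = 1000 uN/um^2).
E = 160 GPa = 160000 uN/um^2
Step 3: Calculate tip deflection.
delta = F * L^3 / (3 * E * I)
delta = 27.1 * 381^3 / (3 * 160000 * 1400.5833)
delta = 2.2294 um


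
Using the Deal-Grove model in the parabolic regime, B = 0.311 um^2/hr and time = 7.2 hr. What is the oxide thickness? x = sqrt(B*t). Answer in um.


Step 1: Compute B*t = 0.311 * 7.2 = 2.2392
Step 2: x = sqrt(2.2392)
x = 1.496 um


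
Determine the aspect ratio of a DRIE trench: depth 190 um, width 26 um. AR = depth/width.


Step 1: AR = depth / width
Step 2: AR = 190 / 26
AR = 7.3


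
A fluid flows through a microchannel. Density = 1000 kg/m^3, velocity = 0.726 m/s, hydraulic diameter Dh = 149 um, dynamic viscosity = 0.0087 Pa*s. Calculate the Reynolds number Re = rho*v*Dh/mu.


Step 1: Convert Dh to meters: Dh = 149e-6 m
Step 2: Re = rho * v * Dh / mu
Re = 1000 * 0.726 * 149e-6 / 0.0087
Re = 12.434


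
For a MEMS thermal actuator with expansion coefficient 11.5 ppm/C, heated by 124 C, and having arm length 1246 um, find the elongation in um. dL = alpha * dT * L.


Step 1: Convert CTE: alpha = 11.5 ppm/C = 11.5e-6 /C
Step 2: dL = 11.5e-6 * 124 * 1246
dL = 1.7768 um


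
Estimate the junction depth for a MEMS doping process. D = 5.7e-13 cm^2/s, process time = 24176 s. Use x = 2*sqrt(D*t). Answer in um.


Step 1: Compute D*t = 5.7e-13 * 24176 = 1.378032e-08 cm^2
Step 2: sqrt(D*t) = 1.1739e-04 cm
Step 3: x = 2 * 1.1739e-04 cm = 2.3478e-04 cm
Step 4: Convert to um (1 cm = 1e4 um): x = 2.348 um


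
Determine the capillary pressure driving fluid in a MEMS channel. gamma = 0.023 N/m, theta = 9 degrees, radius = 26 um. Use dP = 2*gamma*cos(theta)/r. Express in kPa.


Step 1: cos(9 deg) = 0.9877
Step 2: Convert r to m: r = 26e-6 m
Step 3: dP = 2 * 0.023 * 0.9877 / 26e-6 = 1747.5 Pa
Step 4: Convert Pa to kPa (divide by 1000).
dP = 1.75 kPa


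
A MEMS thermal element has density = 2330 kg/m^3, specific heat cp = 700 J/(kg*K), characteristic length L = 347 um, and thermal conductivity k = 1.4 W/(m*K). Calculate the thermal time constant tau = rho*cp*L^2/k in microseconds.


Step 1: Convert L to m: L = 347e-6 m
Step 2: L^2 = (347e-6)^2 = 1.20409e-07 m^2
Step 3: tau = 2330 * 700 * 1.20409e-07 / 1.4 = 1.40276485e-01 s
Step 4: Convert to microseconds (multiply by 1e6).
tau = 140276.485 us


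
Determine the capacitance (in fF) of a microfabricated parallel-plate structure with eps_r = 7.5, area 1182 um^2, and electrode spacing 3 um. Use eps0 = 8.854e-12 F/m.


Step 1: Convert area to m^2: A = 1182e-12 m^2
Step 2: Convert gap to m: d = 3e-6 m
Step 3: C = eps0 * eps_r * A / d
C = 8.854e-12 * 7.5 * 1182e-12 / 3e-6
Step 4: Convert to fF (multiply by 1e15).
C = 26.16 fF


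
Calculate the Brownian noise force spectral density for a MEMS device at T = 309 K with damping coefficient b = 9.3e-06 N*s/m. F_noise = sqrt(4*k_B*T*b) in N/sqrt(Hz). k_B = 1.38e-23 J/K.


Step 1: Compute 4 * k_B * T * b
= 4 * 1.38e-23 * 309 * 9.3e-06
= 1.5863e-25 N^2/Hz
Step 2: F_noise = sqrt(1.5863e-25)
F_noise = 3.98e-13 N/sqrt(Hz)


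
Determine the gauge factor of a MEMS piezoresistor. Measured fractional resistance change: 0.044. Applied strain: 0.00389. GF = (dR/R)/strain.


Step 1: Identify values.
dR/R = 0.044, strain = 0.00389
Step 2: GF = (dR/R) / strain = 0.044 / 0.00389
GF = 11.3


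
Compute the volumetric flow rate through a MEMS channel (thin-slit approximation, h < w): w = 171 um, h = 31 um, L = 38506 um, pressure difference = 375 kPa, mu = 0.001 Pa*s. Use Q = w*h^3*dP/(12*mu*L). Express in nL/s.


Step 1: Convert all dimensions to SI (meters).
w = 171e-6 m, h = 31e-6 m, L = 38506e-6 m, dP = 375e3 Pa
Step 2: Q = w * h^3 * dP / (12 * mu * L)
Q = 171e-6 * (31e-6)^3 * 375e3 / (12 * 0.001 * 38506e-6) = 4.1343078e-09 m^3/s
Step 3: Convert Q from m^3/s to nL/s (1 m^3 = 1e12 nL, so multiply by 1e12).
Q = 4134.308 nL/s


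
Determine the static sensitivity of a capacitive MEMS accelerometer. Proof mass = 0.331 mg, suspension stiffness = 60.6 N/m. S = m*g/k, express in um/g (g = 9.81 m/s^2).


Step 1: Convert mass: m = 0.331 mg = 3.31e-07 kg
Step 2: S = m * g / k = 3.31e-07 * 9.81 / 60.6
Step 3: S = 5.36e-08 m/g
Step 4: Convert to um/g: S = 0.054 um/g


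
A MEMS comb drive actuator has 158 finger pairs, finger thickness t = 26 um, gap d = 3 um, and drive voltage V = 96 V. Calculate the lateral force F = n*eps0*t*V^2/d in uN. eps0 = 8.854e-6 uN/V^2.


Step 1: Parameters: n=158, eps0=8.854e-6 uN/V^2, t=26 um, V=96 V, d=3 um
Step 2: V^2 = 9216
Step 3: F = 158 * 8.854e-6 * 26 * 9216 / 3
F = 111.735 uN


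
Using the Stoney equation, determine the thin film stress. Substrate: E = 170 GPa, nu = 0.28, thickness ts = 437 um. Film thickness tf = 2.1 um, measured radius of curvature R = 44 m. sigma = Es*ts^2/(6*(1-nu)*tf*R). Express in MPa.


Step 1: Compute numerator: Es * ts^2 = 170 * 437^2 = 32464730 (GPa*um^2)
Step 2: Compute denominator (R in um): 6*(1-nu)*tf*R = 6*0.72*2.1*44e6 = 399168000.0 (um^2)
Step 3: sigma (GPa) = 32464730 / 399168000.0 = 8.1331e-02 GPa
Step 4: Convert to MPa (x1000): sigma = 81.3 MPa


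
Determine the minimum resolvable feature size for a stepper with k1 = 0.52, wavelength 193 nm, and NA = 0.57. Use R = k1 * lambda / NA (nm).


Step 1: Identify values: k1 = 0.52, lambda = 193 nm, NA = 0.57
Step 2: R = k1 * lambda / NA
R = 0.52 * 193 / 0.57
R = 176.1 nm


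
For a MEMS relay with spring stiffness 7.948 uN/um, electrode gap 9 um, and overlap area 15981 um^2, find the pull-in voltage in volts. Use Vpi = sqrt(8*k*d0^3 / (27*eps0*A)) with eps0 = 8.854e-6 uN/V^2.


Step 1: Compute numerator: 8 * k * d0^3 = 8 * 7.948 * 9^3 = 46352.736
Step 2: Compute denominator: 27 * eps0 * A = 27 * 8.854e-6 * 15981 = 3.820386
Step 3: Vpi = sqrt(46352.736 / 3.820386)
Vpi = 110.15 V


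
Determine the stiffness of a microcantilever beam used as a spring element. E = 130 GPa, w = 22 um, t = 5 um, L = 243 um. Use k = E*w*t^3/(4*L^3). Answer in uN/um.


Step 1: Convert E to consistent units (1 GPa = 1000 uN/um^2).
E = 130 GPa = 130000 uN/um^2
Step 2: Compute t^3 = 5^3 = 125
Step 3: Compute L^3 = 243^3 = 14348907
Step 4: k = 130000 * 22 * 125 / (4 * 14348907)
k = 6.2287 uN/um


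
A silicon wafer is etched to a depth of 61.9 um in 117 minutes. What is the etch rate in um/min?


Step 1: Etch rate = depth / time
Step 2: rate = 61.9 / 117
rate = 0.529 um/min


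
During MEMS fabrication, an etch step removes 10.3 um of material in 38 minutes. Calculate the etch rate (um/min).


Step 1: Etch rate = depth / time
Step 2: rate = 10.3 / 38
rate = 0.271 um/min


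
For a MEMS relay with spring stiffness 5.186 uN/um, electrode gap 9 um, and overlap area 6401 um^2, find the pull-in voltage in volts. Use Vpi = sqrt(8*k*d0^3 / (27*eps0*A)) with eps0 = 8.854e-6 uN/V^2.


Step 1: Compute numerator: 8 * k * d0^3 = 8 * 5.186 * 9^3 = 30244.752
Step 2: Compute denominator: 27 * eps0 * A = 27 * 8.854e-6 * 6401 = 1.53021
Step 3: Vpi = sqrt(30244.752 / 1.53021)
Vpi = 140.59 V


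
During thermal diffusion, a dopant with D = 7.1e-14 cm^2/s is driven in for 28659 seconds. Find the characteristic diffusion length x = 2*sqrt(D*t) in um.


Step 1: Compute D*t = 7.1e-14 * 28659 = 2.034789e-09 cm^2
Step 2: sqrt(D*t) = 4.5109e-05 cm
Step 3: x = 2 * 4.5109e-05 cm = 9.0218e-05 cm
Step 4: Convert to um (1 cm = 1e4 um): x = 0.902 um


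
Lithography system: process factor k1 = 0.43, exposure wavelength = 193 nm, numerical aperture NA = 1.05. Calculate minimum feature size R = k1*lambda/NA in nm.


Step 1: Identify values: k1 = 0.43, lambda = 193 nm, NA = 1.05
Step 2: R = k1 * lambda / NA
R = 0.43 * 193 / 1.05
R = 79.0 nm


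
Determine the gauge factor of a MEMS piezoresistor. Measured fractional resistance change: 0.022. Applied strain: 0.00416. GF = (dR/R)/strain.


Step 1: Identify values.
dR/R = 0.022, strain = 0.00416
Step 2: GF = (dR/R) / strain = 0.022 / 0.00416
GF = 5.3


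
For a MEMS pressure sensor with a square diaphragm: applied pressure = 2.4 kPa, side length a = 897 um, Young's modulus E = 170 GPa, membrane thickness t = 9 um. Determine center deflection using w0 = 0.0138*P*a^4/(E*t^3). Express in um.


Step 1: Convert pressure to compatible units (E is in GPa, so P in GPa).
P = 2.4 kPa = 2.4e-6 GPa
Step 2: Compute numerator: 0.0138 * P * a^4.
a^4 = 897^4 = 647395642881
numerator = 0.0138 * 2.4e-6 * 647395642881 = 2.1442e+04
Step 3: Compute denominator: E * t^3 = 170 * 9^3 = 123930
Step 4: w0 = numerator / denominator = 2.1442e+04 / 123930 = 0.173 um


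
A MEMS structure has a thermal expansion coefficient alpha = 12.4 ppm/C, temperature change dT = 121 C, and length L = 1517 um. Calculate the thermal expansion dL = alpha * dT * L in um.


Step 1: Convert CTE: alpha = 12.4 ppm/C = 12.4e-6 /C
Step 2: dL = 12.4e-6 * 121 * 1517
dL = 2.2761 um


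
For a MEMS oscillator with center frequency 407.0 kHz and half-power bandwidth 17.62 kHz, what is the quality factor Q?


Step 1: Q = f0 / bandwidth
Step 2: Q = 407.0 / 17.62
Q = 23.1


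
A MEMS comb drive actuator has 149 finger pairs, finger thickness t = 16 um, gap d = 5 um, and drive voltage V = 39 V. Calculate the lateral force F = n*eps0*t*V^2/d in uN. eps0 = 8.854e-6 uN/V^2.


Step 1: Parameters: n=149, eps0=8.854e-6 uN/V^2, t=16 um, V=39 V, d=5 um
Step 2: V^2 = 1521
Step 3: F = 149 * 8.854e-6 * 16 * 1521 / 5
F = 6.421 uN


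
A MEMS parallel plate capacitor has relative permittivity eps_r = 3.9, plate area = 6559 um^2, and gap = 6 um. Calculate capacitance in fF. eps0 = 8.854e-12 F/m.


Step 1: Convert area to m^2: A = 6559e-12 m^2
Step 2: Convert gap to m: d = 6e-6 m
Step 3: C = eps0 * eps_r * A / d
C = 8.854e-12 * 3.9 * 6559e-12 / 6e-6
Step 4: Convert to fF (multiply by 1e15).
C = 37.75 fF


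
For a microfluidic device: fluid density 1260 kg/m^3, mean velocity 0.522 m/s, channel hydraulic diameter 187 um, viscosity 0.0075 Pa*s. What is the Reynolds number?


Step 1: Convert Dh to meters: Dh = 187e-6 m
Step 2: Re = rho * v * Dh / mu
Re = 1260 * 0.522 * 187e-6 / 0.0075
Re = 16.399


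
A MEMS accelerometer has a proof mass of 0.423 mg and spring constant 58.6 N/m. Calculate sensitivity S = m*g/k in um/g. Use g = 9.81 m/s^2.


Step 1: Convert mass: m = 0.423 mg = 4.23e-07 kg
Step 2: S = m * g / k = 4.23e-07 * 9.81 / 58.6
Step 3: S = 7.08e-08 m/g
Step 4: Convert to um/g: S = 0.071 um/g


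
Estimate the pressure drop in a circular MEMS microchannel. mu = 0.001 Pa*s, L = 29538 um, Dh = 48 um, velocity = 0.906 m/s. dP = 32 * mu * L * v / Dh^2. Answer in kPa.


Step 1: Convert to SI: L = 29538e-6 m, Dh = 48e-6 m
Step 2: dP = 32 * 0.001 * 29538e-6 * 0.906 / (48e-6)^2
Step 3: dP = 371686.50 Pa
Step 4: Convert to kPa: dP = 371.69 kPa


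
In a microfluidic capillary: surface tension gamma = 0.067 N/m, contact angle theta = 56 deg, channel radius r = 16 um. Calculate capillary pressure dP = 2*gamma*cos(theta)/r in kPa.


Step 1: cos(56 deg) = 0.5592
Step 2: Convert r to m: r = 16e-6 m
Step 3: dP = 2 * 0.067 * 0.5592 / 16e-6 = 4683.3 Pa
Step 4: Convert Pa to kPa (divide by 1000).
dP = 4.68 kPa


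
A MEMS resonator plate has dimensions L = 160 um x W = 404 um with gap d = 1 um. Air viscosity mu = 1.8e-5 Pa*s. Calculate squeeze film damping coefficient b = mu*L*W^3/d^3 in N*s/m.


Step 1: Convert to SI.
L = 160e-6 m, W = 404e-6 m, d = 1e-6 m
Step 2: W^3 = (404e-6)^3 = 6.59e-11 m^3
Step 3: d^3 = (1e-6)^3 = 1.00e-18 m^3
Step 4: b = 1.8e-5 * 160e-6 * 6.59e-11 / 1.00e-18
b = 1.90e-01 N*s/m


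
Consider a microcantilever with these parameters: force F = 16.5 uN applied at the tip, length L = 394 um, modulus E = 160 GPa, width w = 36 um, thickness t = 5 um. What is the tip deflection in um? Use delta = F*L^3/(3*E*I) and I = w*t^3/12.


Step 1: Calculate the second moment of area.
I = w * t^3 / 12 = 36 * 5^3 / 12 = 375.0 um^4
Step 2: Convert E to consistent units (1 GPa = 1000 uN/um^2).
E = 160 GPa = 160000 uN/um^2
Step 3: Calculate tip deflection.
delta = F * L^3 / (3 * E * I)
delta = 16.5 * 394^3 / (3 * 160000 * 375.0)
delta = 5.6066 um


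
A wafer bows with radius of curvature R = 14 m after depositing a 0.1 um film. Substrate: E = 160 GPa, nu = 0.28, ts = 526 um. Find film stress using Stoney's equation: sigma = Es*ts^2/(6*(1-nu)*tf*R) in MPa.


Step 1: Compute numerator: Es * ts^2 = 160 * 526^2 = 44268160 (GPa*um^2)
Step 2: Compute denominator (R in um): 6*(1-nu)*tf*R = 6*0.72*0.1*14e6 = 6048000.0 (um^2)
Step 3: sigma (GPa) = 44268160 / 6048000.0 = 7.319471e+00 GPa
Step 4: Convert to MPa (x1000): sigma = 7319.5 MPa


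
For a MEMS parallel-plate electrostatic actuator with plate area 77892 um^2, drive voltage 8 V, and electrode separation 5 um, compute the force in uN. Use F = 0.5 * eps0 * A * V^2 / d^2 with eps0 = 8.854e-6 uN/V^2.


Step 1: Identify parameters.
eps0 = 8.854e-6 uN/V^2, A = 77892 um^2, V = 8 V, d = 5 um
Step 2: Compute V^2 = 8^2 = 64
Step 3: Compute d^2 = 5^2 = 25
Step 4: F = 0.5 * 8.854e-6 * 77892 * 64 / 25
F = 0.883 uN


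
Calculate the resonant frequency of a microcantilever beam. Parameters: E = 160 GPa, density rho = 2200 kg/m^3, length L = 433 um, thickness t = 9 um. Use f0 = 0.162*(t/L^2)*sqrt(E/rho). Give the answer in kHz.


Step 1: Convert units to SI.
t_SI = 9e-6 m, L_SI = 433e-6 m
Step 2: Calculate sqrt(E/rho).
sqrt(160e9 / 2200) = 8528.03 m/s
Step 3: Compute f0.
f0 = 0.162 * 9e-6 / (433e-6)^2 * 8528.03 = 66317.9 Hz = 66.32 kHz


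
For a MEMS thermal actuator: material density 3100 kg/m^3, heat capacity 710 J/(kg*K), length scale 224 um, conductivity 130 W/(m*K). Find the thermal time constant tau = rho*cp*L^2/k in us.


Step 1: Convert L to m: L = 224e-6 m
Step 2: L^2 = (224e-6)^2 = 5.0176e-08 m^2
Step 3: tau = 3100 * 710 * 5.0176e-08 / 130 = 8.4951828e-04 s
Step 4: Convert to microseconds (multiply by 1e6).
tau = 849.518 us


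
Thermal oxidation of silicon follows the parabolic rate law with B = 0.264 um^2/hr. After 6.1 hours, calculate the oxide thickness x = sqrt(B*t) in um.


Step 1: Compute B*t = 0.264 * 6.1 = 1.6104
Step 2: x = sqrt(1.6104)
x = 1.269 um


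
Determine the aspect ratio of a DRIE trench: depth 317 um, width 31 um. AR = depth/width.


Step 1: AR = depth / width
Step 2: AR = 317 / 31
AR = 10.2


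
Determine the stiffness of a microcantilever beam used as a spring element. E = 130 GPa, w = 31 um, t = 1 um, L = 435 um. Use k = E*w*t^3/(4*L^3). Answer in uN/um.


Step 1: Convert E to consistent units (1 GPa = 1000 uN/um^2).
E = 130 GPa = 130000 uN/um^2
Step 2: Compute t^3 = 1^3 = 1
Step 3: Compute L^3 = 435^3 = 82312875
Step 4: k = 130000 * 31 * 1 / (4 * 82312875)
k = 0.0122 uN/um


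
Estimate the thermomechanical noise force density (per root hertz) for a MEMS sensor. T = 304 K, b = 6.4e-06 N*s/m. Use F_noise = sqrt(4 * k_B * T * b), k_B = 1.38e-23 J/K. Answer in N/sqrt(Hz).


Step 1: Compute 4 * k_B * T * b
= 4 * 1.38e-23 * 304 * 6.4e-06
= 1.0740e-25 N^2/Hz
Step 2: F_noise = sqrt(1.0740e-25)
F_noise = 3.28e-13 N/sqrt(Hz)


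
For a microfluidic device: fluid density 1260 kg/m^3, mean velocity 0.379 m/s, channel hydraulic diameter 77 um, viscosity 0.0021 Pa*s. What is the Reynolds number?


Step 1: Convert Dh to meters: Dh = 77e-6 m
Step 2: Re = rho * v * Dh / mu
Re = 1260 * 0.379 * 77e-6 / 0.0021
Re = 17.51


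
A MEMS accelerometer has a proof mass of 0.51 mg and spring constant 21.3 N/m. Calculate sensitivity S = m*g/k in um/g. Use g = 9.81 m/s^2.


Step 1: Convert mass: m = 0.51 mg = 5.10e-07 kg
Step 2: S = m * g / k = 5.10e-07 * 9.81 / 21.3
Step 3: S = 2.35e-07 m/g
Step 4: Convert to um/g: S = 0.235 um/g


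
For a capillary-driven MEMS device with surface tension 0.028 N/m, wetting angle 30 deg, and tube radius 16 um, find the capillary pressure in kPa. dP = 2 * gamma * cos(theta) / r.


Step 1: cos(30 deg) = 0.866
Step 2: Convert r to m: r = 16e-6 m
Step 3: dP = 2 * 0.028 * 0.866 / 16e-6 = 3031.0 Pa
Step 4: Convert Pa to kPa (divide by 1000).
dP = 3.03 kPa


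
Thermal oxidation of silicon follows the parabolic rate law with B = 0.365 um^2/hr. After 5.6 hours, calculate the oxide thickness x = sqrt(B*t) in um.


Step 1: Compute B*t = 0.365 * 5.6 = 2.044
Step 2: x = sqrt(2.044)
x = 1.43 um


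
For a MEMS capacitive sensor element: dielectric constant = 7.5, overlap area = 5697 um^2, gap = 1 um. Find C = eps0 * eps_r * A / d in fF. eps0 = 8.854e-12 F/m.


Step 1: Convert area to m^2: A = 5697e-12 m^2
Step 2: Convert gap to m: d = 1e-6 m
Step 3: C = eps0 * eps_r * A / d
C = 8.854e-12 * 7.5 * 5697e-12 / 1e-6
Step 4: Convert to fF (multiply by 1e15).
C = 378.31 fF


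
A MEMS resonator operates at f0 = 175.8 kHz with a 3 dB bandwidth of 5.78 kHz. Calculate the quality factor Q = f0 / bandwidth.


Step 1: Q = f0 / bandwidth
Step 2: Q = 175.8 / 5.78
Q = 30.4


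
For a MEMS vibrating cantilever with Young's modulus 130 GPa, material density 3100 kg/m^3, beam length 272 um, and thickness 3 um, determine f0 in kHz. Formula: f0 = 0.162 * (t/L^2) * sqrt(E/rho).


Step 1: Convert units to SI.
t_SI = 3e-6 m, L_SI = 272e-6 m
Step 2: Calculate sqrt(E/rho).
sqrt(130e9 / 3100) = 6475.76 m/s
Step 3: Compute f0.
f0 = 0.162 * 3e-6 / (272e-6)^2 * 6475.76 = 42539.2 Hz = 42.54 kHz


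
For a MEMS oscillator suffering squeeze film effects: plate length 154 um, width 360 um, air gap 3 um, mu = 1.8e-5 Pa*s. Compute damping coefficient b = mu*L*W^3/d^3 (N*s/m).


Step 1: Convert to SI.
L = 154e-6 m, W = 360e-6 m, d = 3e-6 m
Step 2: W^3 = (360e-6)^3 = 4.67e-11 m^3
Step 3: d^3 = (3e-6)^3 = 2.70e-17 m^3
Step 4: b = 1.8e-5 * 154e-6 * 4.67e-11 / 2.70e-17
b = 4.79e-03 N*s/m


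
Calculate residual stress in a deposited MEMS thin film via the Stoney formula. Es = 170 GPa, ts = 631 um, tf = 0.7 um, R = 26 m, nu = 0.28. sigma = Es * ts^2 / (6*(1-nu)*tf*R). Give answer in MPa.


Step 1: Compute numerator: Es * ts^2 = 170 * 631^2 = 67687370 (GPa*um^2)
Step 2: Compute denominator (R in um): 6*(1-nu)*tf*R = 6*0.72*0.7*26e6 = 78624000.0 (um^2)
Step 3: sigma (GPa) = 67687370 / 78624000.0 = 8.609e-01 GPa
Step 4: Convert to MPa (x1000): sigma = 860.9 MPa


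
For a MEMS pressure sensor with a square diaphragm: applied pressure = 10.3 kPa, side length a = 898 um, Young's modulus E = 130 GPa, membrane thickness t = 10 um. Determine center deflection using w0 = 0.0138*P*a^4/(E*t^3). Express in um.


Step 1: Convert pressure to compatible units (E is in GPa, so P in GPa).
P = 10.3 kPa = 10.3e-6 GPa
Step 2: Compute numerator: 0.0138 * P * a^4.
a^4 = 898^4 = 650287411216
numerator = 0.0138 * 10.3e-6 * 650287411216 = 9.2432e+04
Step 3: Compute denominator: E * t^3 = 130 * 10^3 = 130000
Step 4: w0 = numerator / denominator = 9.2432e+04 / 130000 = 0.711 um


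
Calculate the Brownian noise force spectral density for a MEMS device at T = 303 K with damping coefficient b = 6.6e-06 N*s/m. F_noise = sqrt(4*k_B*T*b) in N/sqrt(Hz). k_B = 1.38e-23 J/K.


Step 1: Compute 4 * k_B * T * b
= 4 * 1.38e-23 * 303 * 6.6e-06
= 1.1039e-25 N^2/Hz
Step 2: F_noise = sqrt(1.1039e-25)
F_noise = 3.32e-13 N/sqrt(Hz)


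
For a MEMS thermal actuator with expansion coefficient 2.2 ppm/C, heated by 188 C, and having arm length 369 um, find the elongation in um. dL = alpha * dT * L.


Step 1: Convert CTE: alpha = 2.2 ppm/C = 2.2e-6 /C
Step 2: dL = 2.2e-6 * 188 * 369
dL = 0.1526 um


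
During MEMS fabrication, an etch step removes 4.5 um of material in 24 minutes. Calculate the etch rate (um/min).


Step 1: Etch rate = depth / time
Step 2: rate = 4.5 / 24
rate = 0.188 um/min


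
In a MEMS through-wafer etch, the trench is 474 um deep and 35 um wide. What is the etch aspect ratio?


Step 1: AR = depth / width
Step 2: AR = 474 / 35
AR = 13.5


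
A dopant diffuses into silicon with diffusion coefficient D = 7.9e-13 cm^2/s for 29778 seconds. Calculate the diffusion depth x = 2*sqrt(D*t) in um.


Step 1: Compute D*t = 7.9e-13 * 29778 = 2.352462e-08 cm^2
Step 2: sqrt(D*t) = 1.53377e-04 cm
Step 3: x = 2 * 1.53377e-04 cm = 3.06754e-04 cm
Step 4: Convert to um (1 cm = 1e4 um): x = 3.068 um


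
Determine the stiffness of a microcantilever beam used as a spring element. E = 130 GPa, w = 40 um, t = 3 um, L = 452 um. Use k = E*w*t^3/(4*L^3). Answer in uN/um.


Step 1: Convert E to consistent units (1 GPa = 1000 uN/um^2).
E = 130 GPa = 130000 uN/um^2
Step 2: Compute t^3 = 3^3 = 27
Step 3: Compute L^3 = 452^3 = 92345408
Step 4: k = 130000 * 40 * 27 / (4 * 92345408)
k = 0.3801 uN/um


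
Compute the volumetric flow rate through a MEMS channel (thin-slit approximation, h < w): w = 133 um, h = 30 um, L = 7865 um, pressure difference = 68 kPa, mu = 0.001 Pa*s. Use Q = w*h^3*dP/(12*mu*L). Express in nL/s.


Step 1: Convert all dimensions to SI (meters).
w = 133e-6 m, h = 30e-6 m, L = 7865e-6 m, dP = 68e3 Pa
Step 2: Q = w * h^3 * dP / (12 * mu * L)
Q = 133e-6 * (30e-6)^3 * 68e3 / (12 * 0.001 * 7865e-6) = 2.58728544e-09 m^3/s
Step 3: Convert Q from m^3/s to nL/s (1 m^3 = 1e12 nL, so multiply by 1e12).
Q = 2587.285 nL/s


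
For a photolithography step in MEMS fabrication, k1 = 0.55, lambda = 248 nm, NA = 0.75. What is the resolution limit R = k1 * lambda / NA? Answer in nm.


Step 1: Identify values: k1 = 0.55, lambda = 248 nm, NA = 0.75
Step 2: R = k1 * lambda / NA
R = 0.55 * 248 / 0.75
R = 181.9 nm


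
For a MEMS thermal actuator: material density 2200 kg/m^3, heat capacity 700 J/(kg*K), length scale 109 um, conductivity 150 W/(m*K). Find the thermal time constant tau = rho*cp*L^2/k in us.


Step 1: Convert L to m: L = 109e-6 m
Step 2: L^2 = (109e-6)^2 = 1.1881e-08 m^2
Step 3: tau = 2200 * 700 * 1.1881e-08 / 150 = 1.2197827e-04 s
Step 4: Convert to microseconds (multiply by 1e6).
tau = 121.978 us


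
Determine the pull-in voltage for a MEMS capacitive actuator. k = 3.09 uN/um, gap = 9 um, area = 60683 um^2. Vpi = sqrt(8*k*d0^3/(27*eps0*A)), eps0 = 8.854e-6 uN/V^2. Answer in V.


Step 1: Compute numerator: 8 * k * d0^3 = 8 * 3.09 * 9^3 = 18020.88
Step 2: Compute denominator: 27 * eps0 * A = 27 * 8.854e-6 * 60683 = 14.506757
Step 3: Vpi = sqrt(18020.88 / 14.506757)
Vpi = 35.25 V


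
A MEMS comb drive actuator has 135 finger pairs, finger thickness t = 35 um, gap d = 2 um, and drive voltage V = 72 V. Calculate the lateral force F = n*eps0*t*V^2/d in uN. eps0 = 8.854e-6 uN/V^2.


Step 1: Parameters: n=135, eps0=8.854e-6 uN/V^2, t=35 um, V=72 V, d=2 um
Step 2: V^2 = 5184
Step 3: F = 135 * 8.854e-6 * 35 * 5184 / 2
F = 108.437 uN


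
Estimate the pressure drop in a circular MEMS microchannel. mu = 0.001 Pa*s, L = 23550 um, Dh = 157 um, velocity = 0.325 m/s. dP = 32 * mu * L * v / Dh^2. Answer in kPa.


Step 1: Convert to SI: L = 23550e-6 m, Dh = 157e-6 m
Step 2: dP = 32 * 0.001 * 23550e-6 * 0.325 / (157e-6)^2
Step 3: dP = 9936.31 Pa
Step 4: Convert to kPa: dP = 9.94 kPa
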